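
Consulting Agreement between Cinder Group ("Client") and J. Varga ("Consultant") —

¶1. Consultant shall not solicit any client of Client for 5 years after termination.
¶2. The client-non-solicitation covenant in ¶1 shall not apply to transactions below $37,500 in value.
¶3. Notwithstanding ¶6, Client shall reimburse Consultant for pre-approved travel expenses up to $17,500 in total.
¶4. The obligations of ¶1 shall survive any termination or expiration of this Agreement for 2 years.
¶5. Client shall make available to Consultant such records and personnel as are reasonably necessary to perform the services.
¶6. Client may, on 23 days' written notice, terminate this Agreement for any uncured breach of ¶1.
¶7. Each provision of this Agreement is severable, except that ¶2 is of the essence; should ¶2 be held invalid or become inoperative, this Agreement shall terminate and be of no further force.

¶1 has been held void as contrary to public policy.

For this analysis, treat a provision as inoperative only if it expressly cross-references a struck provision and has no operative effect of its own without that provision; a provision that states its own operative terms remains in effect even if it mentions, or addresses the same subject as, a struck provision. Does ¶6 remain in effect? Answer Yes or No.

No

¶1 is struck. The whole of ¶2 is the carve-out from the client-non-solicitation covenant, defined by reference to ¶1, so ¶2 cannot stand once ¶1 is removed. ¶4 merely fixes the survival period for ¶1; with ¶1 gone it has nothing to operate on and falls away. ¶6 merely fixes the termination right for breach of ¶1; with ¶1 gone it has nothing to operate on and falls away. ¶7 makes ¶2 an essential term, and ¶2 has been rendered inoperative by the cascade; under ¶7, the entire Agreement is therefore void. No provision of the Agreement survives. ¶6 is among the inoperative provisions, so the answer is no.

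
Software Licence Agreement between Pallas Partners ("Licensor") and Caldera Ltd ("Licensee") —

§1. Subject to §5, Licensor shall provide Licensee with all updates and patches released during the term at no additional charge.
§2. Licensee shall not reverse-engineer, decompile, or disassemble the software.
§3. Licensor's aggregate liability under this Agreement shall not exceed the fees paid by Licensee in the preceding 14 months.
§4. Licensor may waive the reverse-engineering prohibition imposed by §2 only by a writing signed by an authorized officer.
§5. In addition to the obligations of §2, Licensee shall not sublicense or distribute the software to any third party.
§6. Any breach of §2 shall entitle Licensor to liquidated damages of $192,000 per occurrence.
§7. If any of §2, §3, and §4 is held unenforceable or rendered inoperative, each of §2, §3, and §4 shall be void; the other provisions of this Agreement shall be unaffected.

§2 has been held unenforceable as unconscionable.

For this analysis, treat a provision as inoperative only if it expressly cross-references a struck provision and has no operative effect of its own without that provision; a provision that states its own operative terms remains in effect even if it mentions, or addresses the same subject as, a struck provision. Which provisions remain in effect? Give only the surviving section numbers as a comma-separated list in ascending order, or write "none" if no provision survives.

1, 5, 7

§2 is struck. §4 merely fixes the waiver condition for §2; with §2 gone it has nothing to operate on and falls away. §6 operates only by reference to §2, so it falls with §2. §5 mentions §2 but its own obligation stands independently of §2, so §5 is not affected. §7 declares §2, §3, and §4 mutually dependent; since one of them has fallen, all of them are of no effect. That brings down §3 as well. The remainder continues in force under §7. The provisions still in force are §1, §5, and §7.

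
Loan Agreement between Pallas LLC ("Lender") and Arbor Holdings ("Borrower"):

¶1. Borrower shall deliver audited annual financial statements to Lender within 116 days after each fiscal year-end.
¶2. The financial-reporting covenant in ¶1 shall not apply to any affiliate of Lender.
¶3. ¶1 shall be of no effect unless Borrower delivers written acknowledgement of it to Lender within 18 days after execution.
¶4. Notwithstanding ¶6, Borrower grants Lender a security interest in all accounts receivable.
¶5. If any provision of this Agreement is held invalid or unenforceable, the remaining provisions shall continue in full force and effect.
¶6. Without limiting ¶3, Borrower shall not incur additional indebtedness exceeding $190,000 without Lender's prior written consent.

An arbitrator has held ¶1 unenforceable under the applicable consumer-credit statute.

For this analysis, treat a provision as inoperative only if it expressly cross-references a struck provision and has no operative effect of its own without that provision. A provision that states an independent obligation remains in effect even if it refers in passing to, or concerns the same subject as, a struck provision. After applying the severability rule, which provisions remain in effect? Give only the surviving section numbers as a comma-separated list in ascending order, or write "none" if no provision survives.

¶1 is struck. ¶2 does nothing except set the carve-out from the financial-reporting covenant by reference to ¶1; with ¶1 gone it has no independent effect and is inoperative. ¶3 has no operative effect of its own apart from ¶1 and is therefore inoperative. Although ¶6 refers to ¶3, its operative terms do not depend on ¶3, so it remains in effect. Under the severability clause in ¶5, the remaining provisions continue in force. That leaves ¶4, ¶5, and ¶6 in effect.

4, 5, 6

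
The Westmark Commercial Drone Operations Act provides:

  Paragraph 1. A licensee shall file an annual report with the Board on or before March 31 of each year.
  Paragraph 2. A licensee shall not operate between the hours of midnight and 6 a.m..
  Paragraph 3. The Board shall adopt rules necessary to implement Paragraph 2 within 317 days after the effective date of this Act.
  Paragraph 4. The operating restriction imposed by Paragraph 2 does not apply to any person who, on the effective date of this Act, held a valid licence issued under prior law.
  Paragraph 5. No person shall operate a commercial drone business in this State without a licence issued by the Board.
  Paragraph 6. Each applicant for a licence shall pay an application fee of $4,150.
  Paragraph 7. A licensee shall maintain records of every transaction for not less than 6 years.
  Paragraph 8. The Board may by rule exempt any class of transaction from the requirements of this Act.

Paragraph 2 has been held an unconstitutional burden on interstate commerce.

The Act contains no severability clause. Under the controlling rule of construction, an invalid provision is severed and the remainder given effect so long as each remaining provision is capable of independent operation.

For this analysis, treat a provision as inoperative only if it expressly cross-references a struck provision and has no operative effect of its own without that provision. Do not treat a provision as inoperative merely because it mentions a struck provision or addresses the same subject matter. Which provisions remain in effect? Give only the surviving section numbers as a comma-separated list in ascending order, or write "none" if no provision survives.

1, 5, 6, 7, 8

Paragraph 2 is struck. The only function of Paragraph 3 is the rulemaking mandate for Paragraph 2, so it cannot stand once Paragraph 2 is removed. Paragraph 4 merely fixes the grandfather exemption from Paragraph 2; with Paragraph 2 gone it has nothing to operate on and falls away. With no severability clause, the stated default rule severs what cannot stand and enforces each remaining provision that can operate on its own. That leaves Paragraph 1, Paragraph 5, Paragraph 6, Paragraph 7, and Paragraph 8 in effect.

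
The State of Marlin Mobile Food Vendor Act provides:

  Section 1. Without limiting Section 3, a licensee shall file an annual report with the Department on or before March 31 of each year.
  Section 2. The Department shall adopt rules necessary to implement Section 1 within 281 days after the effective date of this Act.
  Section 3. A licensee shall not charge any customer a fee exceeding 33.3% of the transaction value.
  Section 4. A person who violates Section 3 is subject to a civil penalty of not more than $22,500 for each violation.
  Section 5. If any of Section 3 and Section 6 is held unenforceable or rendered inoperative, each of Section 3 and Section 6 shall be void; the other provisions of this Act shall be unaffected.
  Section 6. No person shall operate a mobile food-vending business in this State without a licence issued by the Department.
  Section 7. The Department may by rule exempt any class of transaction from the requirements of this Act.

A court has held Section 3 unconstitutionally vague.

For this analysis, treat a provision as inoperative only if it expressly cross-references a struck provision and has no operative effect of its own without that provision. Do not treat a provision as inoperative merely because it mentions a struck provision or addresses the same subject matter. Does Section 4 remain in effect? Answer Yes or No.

No

Section 3 is struck. Section 4 has no operative effect of its own apart from Section 3 and is therefore inoperative. Section 1 mentions Section 3 but its own obligation stands independently of Section 3, so Section 1 is not affected. Section 5 declares Section 3 and Section 6 mutually dependent; since one of them has fallen, all of them are of no effect. That brings down Section 6 as well. The remainder continues in force under Section 5. That leaves Section 1, Section 2, Section 5, and Section 7 in effect. Section 4 is among the inoperative provisions, so the answer is no.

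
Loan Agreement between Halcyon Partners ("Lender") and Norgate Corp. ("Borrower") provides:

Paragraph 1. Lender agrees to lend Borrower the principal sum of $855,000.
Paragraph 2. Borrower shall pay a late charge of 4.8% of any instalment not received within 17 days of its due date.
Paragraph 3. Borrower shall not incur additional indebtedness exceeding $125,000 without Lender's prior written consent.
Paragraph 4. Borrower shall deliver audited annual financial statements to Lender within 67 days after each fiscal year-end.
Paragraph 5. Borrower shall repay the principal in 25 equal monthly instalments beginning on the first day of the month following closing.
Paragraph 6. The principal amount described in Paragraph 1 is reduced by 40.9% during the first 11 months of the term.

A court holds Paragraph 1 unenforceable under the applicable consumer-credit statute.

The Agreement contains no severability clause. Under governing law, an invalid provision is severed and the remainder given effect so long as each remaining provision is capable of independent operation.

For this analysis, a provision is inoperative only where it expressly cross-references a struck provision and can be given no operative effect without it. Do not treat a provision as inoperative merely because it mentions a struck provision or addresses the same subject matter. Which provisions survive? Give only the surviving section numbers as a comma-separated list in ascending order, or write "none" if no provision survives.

2, 3, 4, 5

Paragraph 1 is struck. The whole of Paragraph 6 is the introductory reduction to the principal amount, defined by reference to Paragraph 1, so Paragraph 6 cannot stand once Paragraph 1 is removed. Under the stated default rule, only provisions that cannot operate independently fall away; the rest are enforced. That leaves Paragraph 2, Paragraph 3, Paragraph 4, and Paragraph 5 in effect.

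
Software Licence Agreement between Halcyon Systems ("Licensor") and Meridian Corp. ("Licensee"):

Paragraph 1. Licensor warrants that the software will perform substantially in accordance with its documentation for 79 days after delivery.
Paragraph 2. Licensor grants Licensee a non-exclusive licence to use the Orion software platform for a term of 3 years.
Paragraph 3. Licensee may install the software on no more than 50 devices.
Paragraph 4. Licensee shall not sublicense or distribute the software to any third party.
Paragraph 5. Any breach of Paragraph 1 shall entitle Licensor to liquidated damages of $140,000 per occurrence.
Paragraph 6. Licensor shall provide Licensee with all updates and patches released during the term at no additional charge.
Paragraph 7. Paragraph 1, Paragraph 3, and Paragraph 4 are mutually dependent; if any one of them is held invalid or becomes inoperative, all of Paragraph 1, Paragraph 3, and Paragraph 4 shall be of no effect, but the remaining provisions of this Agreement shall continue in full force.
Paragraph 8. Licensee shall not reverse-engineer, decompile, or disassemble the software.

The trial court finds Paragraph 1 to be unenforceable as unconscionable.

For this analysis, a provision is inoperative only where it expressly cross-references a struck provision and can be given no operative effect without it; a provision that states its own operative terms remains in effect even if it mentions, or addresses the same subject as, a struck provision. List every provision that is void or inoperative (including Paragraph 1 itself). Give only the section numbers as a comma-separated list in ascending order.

1, 3, 4, 5

Paragraph 1 is struck. The whole of Paragraph 5 is the liquidated-damages amount, defined by reference to Paragraph 1, so Paragraph 5 cannot stand once Paragraph 1 is removed. Paragraph 7 declares Paragraph 1, Paragraph 3, and Paragraph 4 mutually dependent; since one of them has fallen, all of them are of no effect. That brings down Paragraph 3 and Paragraph 4 as well. The remainder continues in force under Paragraph 7. The provisions still in force are Paragraph 2, Paragraph 6, Paragraph 7, and Paragraph 8.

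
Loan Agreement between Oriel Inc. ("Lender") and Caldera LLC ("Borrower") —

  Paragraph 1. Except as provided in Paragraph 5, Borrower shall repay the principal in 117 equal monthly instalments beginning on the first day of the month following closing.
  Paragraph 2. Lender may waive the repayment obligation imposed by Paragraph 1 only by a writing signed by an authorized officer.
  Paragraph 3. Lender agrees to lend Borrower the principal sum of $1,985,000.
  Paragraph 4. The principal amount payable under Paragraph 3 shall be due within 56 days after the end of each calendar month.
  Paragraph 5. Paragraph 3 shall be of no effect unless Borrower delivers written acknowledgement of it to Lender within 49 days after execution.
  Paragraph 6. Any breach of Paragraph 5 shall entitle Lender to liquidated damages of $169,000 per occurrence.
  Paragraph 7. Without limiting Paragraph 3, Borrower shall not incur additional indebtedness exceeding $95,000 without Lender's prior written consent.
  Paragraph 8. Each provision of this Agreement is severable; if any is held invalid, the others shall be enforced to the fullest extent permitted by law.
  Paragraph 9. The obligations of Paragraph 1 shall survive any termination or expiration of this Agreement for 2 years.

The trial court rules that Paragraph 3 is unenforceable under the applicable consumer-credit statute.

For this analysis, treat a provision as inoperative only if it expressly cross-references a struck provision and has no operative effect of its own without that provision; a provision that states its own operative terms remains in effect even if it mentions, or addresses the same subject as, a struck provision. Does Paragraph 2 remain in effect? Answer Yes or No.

Paragraph 3 is struck. Paragraph 4 has no operative effect of its own apart from Paragraph 3 and is therefore inoperative. The only function of Paragraph 5 is the acknowledgement condition for Paragraph 3, so it cannot stand once Paragraph 3 is removed. The whole of Paragraph 6 is the liquidated-damages amount, defined by reference to Paragraph 5, so Paragraph 6 cannot stand once Paragraph 5 is removed. Paragraph 7 mentions Paragraph 3 but its own obligation stands independently of Paragraph 3, so Paragraph 7 is not affected. Although Paragraph 1 refers to Paragraph 5, its operative terms do not depend on Paragraph 5, so it remains in effect. Paragraph 8 is a severability clause and preserves every provision that can still be given independent effect. The provisions still in force are Paragraph 1, Paragraph 2, Paragraph 7, Paragraph 8, and Paragraph 9. Paragraph 2 is among the surviving provisions, so the answer is yes.

Yes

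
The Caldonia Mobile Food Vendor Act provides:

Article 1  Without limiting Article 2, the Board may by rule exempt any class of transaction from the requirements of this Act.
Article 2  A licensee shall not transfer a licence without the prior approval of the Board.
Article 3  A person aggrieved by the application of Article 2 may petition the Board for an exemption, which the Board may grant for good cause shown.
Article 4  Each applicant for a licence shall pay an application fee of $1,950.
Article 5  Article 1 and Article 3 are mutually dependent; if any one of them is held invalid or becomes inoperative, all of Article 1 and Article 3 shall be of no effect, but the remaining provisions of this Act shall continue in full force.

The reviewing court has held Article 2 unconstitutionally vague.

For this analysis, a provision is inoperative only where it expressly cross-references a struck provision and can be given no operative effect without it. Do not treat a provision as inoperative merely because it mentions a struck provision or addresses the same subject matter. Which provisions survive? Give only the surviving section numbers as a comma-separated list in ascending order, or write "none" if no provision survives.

Article 2 is struck. Article 3 merely fixes the exemption procedure for Article 2; with Article 2 gone it has nothing to operate on and falls away. Article 5 declares Article 1 and Article 3 mutually dependent; since one of them has fallen, all of them are of no effect. That brings down Article 1 as well. The remainder continues in force under Article 5. That leaves Article 4 and Article 5 in effect.

4, 5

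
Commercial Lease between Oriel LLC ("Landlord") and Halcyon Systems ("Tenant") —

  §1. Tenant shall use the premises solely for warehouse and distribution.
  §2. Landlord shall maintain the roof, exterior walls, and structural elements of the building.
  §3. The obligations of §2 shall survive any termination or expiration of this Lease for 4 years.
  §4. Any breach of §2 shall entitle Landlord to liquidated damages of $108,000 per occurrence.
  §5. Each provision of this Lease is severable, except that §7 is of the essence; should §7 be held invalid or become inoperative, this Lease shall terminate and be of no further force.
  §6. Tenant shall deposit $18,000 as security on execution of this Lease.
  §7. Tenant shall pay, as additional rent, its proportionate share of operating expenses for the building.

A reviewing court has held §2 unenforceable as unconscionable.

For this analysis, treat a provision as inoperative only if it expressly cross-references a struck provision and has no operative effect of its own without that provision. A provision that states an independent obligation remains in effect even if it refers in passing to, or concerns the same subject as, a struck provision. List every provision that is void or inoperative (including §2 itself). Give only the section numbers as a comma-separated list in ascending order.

2, 3, 4

§2 is struck. §3 merely fixes the survival period for §2; with §2 gone it has nothing to operate on and falls away. §4 operates only by reference to §2, so it falls with §2. §5 makes §7 an essential term, but §7 is unaffected, so the severability proviso in §5 preserves the remaining provisions. The provisions still in force are §1, §5, §6, and §7.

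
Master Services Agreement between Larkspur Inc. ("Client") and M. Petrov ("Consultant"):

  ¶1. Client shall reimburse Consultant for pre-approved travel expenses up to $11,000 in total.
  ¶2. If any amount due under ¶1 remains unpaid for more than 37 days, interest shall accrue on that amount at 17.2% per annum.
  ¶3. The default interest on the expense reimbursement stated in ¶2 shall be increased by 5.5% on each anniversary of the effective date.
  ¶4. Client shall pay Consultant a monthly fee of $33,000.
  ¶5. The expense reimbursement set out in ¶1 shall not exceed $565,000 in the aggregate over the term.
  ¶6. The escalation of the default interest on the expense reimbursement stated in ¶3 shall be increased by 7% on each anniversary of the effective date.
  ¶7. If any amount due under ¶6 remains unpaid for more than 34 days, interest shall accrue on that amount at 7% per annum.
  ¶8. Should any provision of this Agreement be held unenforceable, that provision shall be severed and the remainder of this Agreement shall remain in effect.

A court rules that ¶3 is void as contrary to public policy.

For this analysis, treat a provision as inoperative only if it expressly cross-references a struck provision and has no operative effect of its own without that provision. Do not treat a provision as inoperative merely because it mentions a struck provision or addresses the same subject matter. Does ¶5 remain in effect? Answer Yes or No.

¶3 is struck. ¶6 has no operative effect of its own apart from ¶3 and is therefore inoperative. ¶7 has no operative effect of its own apart from ¶6 and is therefore inoperative. Under the severability clause in ¶8, the remaining provisions continue in force. ¶1, ¶2, ¶4, ¶5, and ¶8 remain in effect. ¶5 is among the surviving provisions, so the answer is yes.

Yes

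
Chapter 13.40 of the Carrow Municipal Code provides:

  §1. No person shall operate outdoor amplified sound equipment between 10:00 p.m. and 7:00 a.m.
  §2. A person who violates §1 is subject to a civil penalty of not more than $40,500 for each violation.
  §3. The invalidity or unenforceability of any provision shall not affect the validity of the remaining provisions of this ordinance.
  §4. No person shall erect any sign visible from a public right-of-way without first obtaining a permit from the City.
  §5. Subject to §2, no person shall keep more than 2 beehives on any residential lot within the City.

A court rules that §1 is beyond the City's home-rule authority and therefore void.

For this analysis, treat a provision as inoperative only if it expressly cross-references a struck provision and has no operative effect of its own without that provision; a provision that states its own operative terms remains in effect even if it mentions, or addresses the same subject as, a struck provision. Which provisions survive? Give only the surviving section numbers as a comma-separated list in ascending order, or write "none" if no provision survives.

3, 4, 5

§1 is struck. §2 has no operative effect of its own apart from §1 and is therefore inoperative. §5 mentions §2 but its own obligation stands independently of §2, so §5 is not affected. Under the severability clause in §3, the remaining provisions continue in force. The provisions still in force are §3, §4, and §5.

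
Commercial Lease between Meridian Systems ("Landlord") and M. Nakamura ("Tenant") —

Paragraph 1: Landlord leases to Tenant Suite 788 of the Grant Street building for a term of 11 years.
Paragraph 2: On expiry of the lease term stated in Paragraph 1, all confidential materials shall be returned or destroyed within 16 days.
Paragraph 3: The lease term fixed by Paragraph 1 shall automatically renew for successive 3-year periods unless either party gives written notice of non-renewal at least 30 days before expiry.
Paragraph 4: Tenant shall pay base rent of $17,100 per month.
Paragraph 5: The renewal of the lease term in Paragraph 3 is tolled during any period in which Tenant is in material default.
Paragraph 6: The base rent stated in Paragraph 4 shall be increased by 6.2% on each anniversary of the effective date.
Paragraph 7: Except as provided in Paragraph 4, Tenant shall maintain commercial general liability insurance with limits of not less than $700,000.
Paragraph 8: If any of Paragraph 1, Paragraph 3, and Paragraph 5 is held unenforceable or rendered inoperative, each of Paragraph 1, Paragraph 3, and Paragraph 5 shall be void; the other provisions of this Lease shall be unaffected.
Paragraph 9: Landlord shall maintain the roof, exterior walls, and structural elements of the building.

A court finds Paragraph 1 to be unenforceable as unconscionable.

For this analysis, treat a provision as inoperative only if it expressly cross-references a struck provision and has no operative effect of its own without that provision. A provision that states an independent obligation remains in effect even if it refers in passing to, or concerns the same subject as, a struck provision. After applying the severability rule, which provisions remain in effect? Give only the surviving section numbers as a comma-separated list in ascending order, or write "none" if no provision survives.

Paragraph 1 is struck. Paragraph 2 merely fixes the return obligation tied to Paragraph 1; with Paragraph 1 gone it has nothing to operate on and falls away. Paragraph 3 does nothing except set the renewal of the lease term by reference to Paragraph 1; with Paragraph 1 gone it has no independent effect and is inoperative. Paragraph 5 does nothing except set the tolling of the renewal of the lease term by reference to Paragraph 3; with Paragraph 3 gone it has no independent effect and is inoperative. Paragraph 8 declares Paragraph 1, Paragraph 3, and Paragraph 5 mutually dependent; since one of them has fallen, all of them are of no effect. The remainder continues in force under Paragraph 8. Paragraph 4, Paragraph 6, Paragraph 7, Paragraph 8, and Paragraph 9 remain in effect.

4, 6, 7, 8, 9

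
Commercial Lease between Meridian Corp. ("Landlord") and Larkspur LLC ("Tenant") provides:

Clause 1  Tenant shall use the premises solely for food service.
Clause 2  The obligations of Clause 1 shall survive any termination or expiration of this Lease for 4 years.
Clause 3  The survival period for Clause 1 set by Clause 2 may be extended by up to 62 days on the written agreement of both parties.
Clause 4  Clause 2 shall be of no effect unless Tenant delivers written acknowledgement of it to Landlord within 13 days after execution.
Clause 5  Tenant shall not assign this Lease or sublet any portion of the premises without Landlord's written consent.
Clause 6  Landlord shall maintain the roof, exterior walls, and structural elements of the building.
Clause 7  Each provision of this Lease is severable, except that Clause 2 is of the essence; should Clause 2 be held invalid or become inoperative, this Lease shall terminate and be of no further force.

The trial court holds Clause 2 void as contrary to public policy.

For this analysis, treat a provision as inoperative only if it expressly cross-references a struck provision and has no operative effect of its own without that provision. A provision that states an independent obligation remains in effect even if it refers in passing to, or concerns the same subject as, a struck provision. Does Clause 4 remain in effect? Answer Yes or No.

Clause 2 is struck. The whole of Clause 3 is the extension of the survival period for Clause 1, defined by reference to Clause 2, so Clause 3 cannot stand once Clause 2 is removed. Clause 4 merely fixes the acknowledgement condition for Clause 2; with Clause 2 gone it has nothing to operate on and falls away. Clause 7 makes Clause 2 an essential term, and Clause 2 is the provision held invalid; under Clause 7, the entire Lease is therefore void. No provision of the Lease survives. Clause 4 is among the inoperative provisions, so the answer is no.

No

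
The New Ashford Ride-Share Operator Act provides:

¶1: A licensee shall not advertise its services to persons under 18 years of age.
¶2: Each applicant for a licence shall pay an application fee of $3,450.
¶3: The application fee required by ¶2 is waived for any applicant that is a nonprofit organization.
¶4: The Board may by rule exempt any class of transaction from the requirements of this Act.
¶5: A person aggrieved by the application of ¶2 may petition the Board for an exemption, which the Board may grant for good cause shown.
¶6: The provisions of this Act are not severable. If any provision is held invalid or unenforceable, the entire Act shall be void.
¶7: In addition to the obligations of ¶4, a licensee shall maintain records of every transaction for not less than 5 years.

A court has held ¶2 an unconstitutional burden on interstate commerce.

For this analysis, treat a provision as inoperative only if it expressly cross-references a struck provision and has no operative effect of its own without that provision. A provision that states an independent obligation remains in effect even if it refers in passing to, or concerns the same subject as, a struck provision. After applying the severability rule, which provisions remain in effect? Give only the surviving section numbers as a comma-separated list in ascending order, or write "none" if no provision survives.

none

¶2 is struck. ¶3 operates only by reference to ¶2, so it falls with ¶2. ¶5 has no operative effect of its own apart from ¶2 and is therefore inoperative. ¶6 provides that the Act is not severable, so the invalidity of any one provision voids the entire Act. No provision of the Act survives.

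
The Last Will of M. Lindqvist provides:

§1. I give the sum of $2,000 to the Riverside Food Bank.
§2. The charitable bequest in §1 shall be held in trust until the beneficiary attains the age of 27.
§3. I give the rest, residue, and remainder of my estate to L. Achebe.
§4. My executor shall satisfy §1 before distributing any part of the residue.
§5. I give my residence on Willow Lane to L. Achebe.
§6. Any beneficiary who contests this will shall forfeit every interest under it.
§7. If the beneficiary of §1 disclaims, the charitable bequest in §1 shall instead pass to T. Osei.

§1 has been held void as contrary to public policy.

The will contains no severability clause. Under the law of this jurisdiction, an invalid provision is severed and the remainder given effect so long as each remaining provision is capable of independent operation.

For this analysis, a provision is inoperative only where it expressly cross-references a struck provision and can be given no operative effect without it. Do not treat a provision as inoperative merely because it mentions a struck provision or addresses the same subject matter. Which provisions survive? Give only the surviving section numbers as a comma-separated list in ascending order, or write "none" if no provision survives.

§1 is struck. The only function of §2 is the trust for §1, so it cannot stand once §1 is removed. §4 has no operative effect of its own apart from §1 and is therefore inoperative. §7 operates only by reference to §1, so it falls with §1. With no severability clause, the stated default rule severs what cannot stand and enforces each remaining provision that can operate on its own. §3, §5, and §6 remain in effect.

3, 5, 6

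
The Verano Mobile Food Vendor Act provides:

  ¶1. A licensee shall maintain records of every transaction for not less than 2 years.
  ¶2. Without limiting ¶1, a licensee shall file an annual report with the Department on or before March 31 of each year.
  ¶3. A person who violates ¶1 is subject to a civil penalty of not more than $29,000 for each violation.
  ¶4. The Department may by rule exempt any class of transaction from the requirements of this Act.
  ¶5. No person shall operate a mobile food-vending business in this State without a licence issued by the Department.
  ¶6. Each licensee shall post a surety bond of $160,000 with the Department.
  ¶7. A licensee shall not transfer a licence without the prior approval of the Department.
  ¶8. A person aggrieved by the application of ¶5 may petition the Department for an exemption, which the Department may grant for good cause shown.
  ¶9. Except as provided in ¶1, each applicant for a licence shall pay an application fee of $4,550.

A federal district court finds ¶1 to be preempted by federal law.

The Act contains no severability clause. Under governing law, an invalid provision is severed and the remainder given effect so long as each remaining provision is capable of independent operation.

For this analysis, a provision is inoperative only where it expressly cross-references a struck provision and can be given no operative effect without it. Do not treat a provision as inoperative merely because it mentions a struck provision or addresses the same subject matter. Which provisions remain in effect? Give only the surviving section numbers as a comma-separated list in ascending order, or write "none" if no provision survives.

¶1 is struck. ¶3 merely fixes the civil penalty for violating ¶1; with ¶1 gone it has nothing to operate on and falls away. ¶2 mentions ¶1 but its own obligation stands independently of ¶1, so ¶2 is not affected. Although ¶9 refers to ¶1, its operative terms do not depend on ¶1, so it remains in effect. With no severability clause, the stated default rule severs what cannot stand and enforces each remaining provision that can operate on its own. The provisions still in force are ¶2, ¶4, ¶5, ¶6, ¶7, ¶8, and ¶9.

2, 4, 5, 6, 7, 8, 9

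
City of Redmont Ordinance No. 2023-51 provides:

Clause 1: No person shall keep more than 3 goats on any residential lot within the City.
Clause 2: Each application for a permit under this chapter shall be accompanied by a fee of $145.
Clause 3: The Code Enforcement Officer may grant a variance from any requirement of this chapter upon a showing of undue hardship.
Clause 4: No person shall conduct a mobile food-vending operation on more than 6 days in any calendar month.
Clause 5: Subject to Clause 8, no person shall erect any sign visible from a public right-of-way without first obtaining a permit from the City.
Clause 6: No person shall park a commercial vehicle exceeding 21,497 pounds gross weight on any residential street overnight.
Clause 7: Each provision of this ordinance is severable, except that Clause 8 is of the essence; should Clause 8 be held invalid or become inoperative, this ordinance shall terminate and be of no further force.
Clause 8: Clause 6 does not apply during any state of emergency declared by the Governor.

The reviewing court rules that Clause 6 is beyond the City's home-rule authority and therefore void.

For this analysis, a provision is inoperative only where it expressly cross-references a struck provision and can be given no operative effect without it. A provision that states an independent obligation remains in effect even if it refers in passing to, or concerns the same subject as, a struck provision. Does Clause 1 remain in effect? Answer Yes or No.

No

Clause 6 is struck. Clause 8 operates only by reference to Clause 6, so it falls with Clause 6. Clause 7 makes Clause 8 an essential term, and Clause 8 has been rendered inoperative by the cascade; under Clause 7, the entire ordinance is therefore void. No provision of the ordinance survives. Clause 1 is among the inoperative provisions, so the answer is no.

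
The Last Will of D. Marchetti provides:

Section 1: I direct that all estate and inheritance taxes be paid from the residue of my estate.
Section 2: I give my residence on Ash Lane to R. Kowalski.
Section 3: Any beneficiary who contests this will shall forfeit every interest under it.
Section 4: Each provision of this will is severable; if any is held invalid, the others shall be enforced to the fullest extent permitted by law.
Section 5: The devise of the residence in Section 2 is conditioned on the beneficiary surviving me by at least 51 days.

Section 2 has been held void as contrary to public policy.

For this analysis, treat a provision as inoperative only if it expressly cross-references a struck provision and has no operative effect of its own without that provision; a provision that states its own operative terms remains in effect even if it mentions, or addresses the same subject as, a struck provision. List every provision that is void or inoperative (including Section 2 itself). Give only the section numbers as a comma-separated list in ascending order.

2, 5

Section 2 is struck. The only function of Section 5 is the survivorship condition on Section 2, so it cannot stand once Section 2 is removed. Under the severability clause in Section 4, the remaining provisions continue in force. That leaves Section 1, Section 3, and Section 4 in effect.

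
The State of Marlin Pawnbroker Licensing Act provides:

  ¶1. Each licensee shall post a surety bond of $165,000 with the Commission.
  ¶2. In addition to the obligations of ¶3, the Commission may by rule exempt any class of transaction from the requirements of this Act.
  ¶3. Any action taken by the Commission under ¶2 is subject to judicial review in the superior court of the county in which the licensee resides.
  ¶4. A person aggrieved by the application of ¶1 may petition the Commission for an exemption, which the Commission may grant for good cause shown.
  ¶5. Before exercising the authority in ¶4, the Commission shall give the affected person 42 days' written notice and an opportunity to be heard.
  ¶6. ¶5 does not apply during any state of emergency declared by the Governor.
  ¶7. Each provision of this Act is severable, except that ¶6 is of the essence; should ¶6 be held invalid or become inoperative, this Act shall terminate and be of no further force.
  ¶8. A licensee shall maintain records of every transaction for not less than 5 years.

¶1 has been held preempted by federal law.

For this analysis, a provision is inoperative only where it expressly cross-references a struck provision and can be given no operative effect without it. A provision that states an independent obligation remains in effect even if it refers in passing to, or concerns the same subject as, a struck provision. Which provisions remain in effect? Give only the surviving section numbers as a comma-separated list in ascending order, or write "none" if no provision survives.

¶1 is struck. ¶4 operates only by reference to ¶1, so it falls with ¶1. The only function of ¶5 is the notice-and-hearing requirement for ¶4, so it cannot stand once ¶4 is removed. ¶6 merely fixes the emergency suspension of ¶5; with ¶5 gone it has nothing to operate on and falls away. ¶7 makes ¶6 an essential term, and ¶6 has been rendered inoperative by the cascade; under ¶7, the entire Act is therefore void. No provision of the Act survives.

none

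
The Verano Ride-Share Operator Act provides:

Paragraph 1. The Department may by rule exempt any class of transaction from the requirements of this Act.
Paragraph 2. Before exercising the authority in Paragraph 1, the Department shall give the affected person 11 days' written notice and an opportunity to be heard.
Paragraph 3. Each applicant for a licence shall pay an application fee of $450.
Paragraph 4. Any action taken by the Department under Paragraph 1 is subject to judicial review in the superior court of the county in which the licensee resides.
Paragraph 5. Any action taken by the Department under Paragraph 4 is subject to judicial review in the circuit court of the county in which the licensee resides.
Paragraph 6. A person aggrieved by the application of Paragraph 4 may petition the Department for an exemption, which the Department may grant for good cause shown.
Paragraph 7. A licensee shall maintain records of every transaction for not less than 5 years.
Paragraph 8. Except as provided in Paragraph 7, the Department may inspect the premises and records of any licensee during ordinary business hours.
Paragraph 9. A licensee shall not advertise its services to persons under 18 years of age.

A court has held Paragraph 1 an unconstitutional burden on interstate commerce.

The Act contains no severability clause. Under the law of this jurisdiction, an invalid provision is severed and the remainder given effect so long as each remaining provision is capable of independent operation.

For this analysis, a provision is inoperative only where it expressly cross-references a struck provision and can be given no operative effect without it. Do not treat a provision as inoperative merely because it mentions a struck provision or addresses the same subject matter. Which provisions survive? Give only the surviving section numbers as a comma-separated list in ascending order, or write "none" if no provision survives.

Paragraph 1 is struck. Paragraph 2 has no operative effect of its own apart from Paragraph 1 and is therefore inoperative. Paragraph 4 operates only by reference to Paragraph 1, so it falls with Paragraph 1. Paragraph 5 operates only by reference to Paragraph 4, so it falls with Paragraph 4. Paragraph 6 merely fixes the exemption procedure for Paragraph 4; with Paragraph 4 gone it has nothing to operate on and falls away. Under the stated default rule, only provisions that cannot operate independently fall away; the rest are enforced. That leaves Paragraph 3, Paragraph 7, Paragraph 8, and Paragraph 9 in effect.

3, 7, 8, 9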